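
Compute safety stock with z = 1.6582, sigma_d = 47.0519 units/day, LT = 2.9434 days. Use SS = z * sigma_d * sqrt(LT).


sqrt(LT) = sqrt(2.9434) = 1.7156
SS = 1.6582 * 47.0519 * 1.7156 = 133.8563

133.8563 units


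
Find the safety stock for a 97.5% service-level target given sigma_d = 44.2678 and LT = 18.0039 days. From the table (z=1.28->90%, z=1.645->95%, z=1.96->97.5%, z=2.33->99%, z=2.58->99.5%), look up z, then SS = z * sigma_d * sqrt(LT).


From the table, SL = 97.5% corresponds to z = 1.96
sqrt(LT) = sqrt(18.0039) = 4.2431
SS = 1.96 * 44.2678 * 4.2431 = 368.1521

368.1521 units


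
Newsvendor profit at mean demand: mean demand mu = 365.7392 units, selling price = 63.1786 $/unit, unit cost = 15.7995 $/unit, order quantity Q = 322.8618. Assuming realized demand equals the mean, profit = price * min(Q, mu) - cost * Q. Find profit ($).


Sales at mu = min(322.8618, 365.7392) = 322.8618
Revenue = 63.1786 * 322.8618 = 20397.9565
Total cost = 15.7995 * 322.8618 = 5101.0550
Profit = 20397.9565 - 5101.0550 = 15296.9015

15296.9015 $


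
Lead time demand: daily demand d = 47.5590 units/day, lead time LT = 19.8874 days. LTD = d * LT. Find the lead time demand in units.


LTD = 47.5590 * 19.8874 = 945.8249

945.8249 units


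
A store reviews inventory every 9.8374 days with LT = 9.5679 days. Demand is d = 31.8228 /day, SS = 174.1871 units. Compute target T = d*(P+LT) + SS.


P + LT = 19.4053
d*(P+LT) = 31.8228 * 19.4053 = 617.5310
T = 617.5310 + 174.1871 = 791.7181

791.7181 units


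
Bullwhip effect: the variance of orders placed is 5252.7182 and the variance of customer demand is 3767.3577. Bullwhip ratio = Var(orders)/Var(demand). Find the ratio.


BW = 5252.7182 / 3767.3577 = 1.3943

1.3943


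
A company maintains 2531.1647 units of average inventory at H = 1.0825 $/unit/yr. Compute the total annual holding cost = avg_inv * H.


Cost = 2531.1647 * 1.0825 = 2739.9858

2739.9858 $/yr


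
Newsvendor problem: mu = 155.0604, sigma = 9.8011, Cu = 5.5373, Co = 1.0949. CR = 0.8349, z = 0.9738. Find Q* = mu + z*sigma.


CR = Cu/(Cu+Co) = 5.5373/(5.5373+1.0949) = 0.8349
z = 0.9738
Q* = 155.0604 + 0.9738 * 9.8011 = 164.6047

164.6047 units


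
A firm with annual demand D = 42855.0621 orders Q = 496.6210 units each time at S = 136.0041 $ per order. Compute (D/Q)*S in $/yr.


Number of orders = D/Q = 86.2933
Cost = 86.2933 * 136.0041 = 11736.2418

11736.2418 $/yr


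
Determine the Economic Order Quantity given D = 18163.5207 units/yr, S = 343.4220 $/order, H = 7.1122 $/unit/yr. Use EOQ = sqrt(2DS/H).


2*D*S = 2 * 18163.5207 * 343.4220 = 12475505.2117
2*D*S/H = 1754099.3239
EOQ = sqrt(1754099.3239) = 1324.4241

1324.4241 units


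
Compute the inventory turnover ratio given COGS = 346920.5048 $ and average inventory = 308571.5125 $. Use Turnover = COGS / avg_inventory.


Turnover = 346920.5048 / 308571.5125 = 1.1243

1.1243


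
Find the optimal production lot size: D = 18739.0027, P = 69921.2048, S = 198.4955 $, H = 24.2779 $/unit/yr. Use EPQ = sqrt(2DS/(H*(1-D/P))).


1 - D/P = 1 - 0.2680 = 0.7320
H*(1-D/P) = 17.7714
2DS = 7439215.4209
EPQ = sqrt(418606.4852) = 646.9981

646.9981 units


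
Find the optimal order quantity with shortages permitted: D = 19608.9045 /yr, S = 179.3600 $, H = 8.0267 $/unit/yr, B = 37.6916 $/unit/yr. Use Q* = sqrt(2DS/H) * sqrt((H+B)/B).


sqrt(2DS/H) = 936.1295
sqrt((H+B)/B) = 1.1013
Q* = 936.1295 * 1.1013 = 1031.0001

1031.0001 units


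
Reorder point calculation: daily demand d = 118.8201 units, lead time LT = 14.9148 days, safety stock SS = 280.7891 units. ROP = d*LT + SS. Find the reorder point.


d*LT = 118.8201 * 14.9148 = 1772.1780
ROP = 1772.1780 + 280.7891 = 2052.9671

2052.9671 units


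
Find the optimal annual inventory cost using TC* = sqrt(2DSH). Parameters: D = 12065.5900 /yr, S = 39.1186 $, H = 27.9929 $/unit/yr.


2*D*S*H = 26424681.1389
TC* = sqrt(26424681.1389) = 5140.4943

5140.4943 $/yr


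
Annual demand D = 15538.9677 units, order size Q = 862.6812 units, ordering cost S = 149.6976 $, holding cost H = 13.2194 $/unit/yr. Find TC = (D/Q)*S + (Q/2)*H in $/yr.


Ordering cost = D*S/Q = 2696.4146
Holding cost = Q*H/2 = 5702.0639
TC = 2696.4146 + 5702.0639 = 8398.4785

8398.4785 $/yr


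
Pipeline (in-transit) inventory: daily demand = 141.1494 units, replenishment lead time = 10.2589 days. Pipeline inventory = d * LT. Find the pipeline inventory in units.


Pipeline = 141.1494 * 10.2589 = 1448.0376

1448.0376 units


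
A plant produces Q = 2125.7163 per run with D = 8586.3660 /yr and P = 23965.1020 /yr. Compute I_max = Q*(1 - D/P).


D/P = 0.3583
1 - D/P = 0.6417
I_max = 2125.7163 * 0.6417 = 1364.1014

1364.1014 units


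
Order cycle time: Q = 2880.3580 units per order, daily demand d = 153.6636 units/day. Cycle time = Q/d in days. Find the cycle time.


Cycle = 2880.3580 / 153.6636 = 18.7446

18.7446 days


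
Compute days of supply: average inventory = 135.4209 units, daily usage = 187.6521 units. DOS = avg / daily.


DOS = 135.4209 / 187.6521 = 0.7217

0.7217 days


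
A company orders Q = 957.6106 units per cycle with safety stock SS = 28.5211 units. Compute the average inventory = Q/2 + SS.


Q/2 = 478.8053
Avg = 478.8053 + 28.5211 = 507.3264

507.3264 units


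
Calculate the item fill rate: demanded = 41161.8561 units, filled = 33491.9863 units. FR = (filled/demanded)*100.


FR = 33491.9863 / 41161.8561 * 100 = 81.3666

81.3666%


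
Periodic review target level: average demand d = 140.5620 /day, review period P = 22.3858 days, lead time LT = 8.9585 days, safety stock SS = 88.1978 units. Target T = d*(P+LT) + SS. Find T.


P + LT = 31.3443
d*(P+LT) = 140.5620 * 31.3443 = 4405.8175
T = 4405.8175 + 88.1978 = 4494.0153

4494.0153 units


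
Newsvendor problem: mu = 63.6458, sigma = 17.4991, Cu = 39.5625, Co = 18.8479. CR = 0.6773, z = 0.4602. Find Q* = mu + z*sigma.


CR = Cu/(Cu+Co) = 39.5625/(39.5625+18.8479) = 0.6773
z = 0.4602
Q* = 63.6458 + 0.4602 * 17.4991 = 71.6989

71.6989 units


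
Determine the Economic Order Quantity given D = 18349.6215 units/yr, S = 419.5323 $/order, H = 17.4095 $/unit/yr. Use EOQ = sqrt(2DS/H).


2*D*S = 2 * 18349.6215 * 419.5323 = 15396517.8240
2*D*S/H = 884374.4981
EOQ = sqrt(884374.4981) = 940.4119

940.4119 units


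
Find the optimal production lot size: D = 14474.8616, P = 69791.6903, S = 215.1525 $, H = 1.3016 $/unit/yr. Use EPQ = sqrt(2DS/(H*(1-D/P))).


1 - D/P = 1 - 0.2074 = 0.7926
H*(1-D/P) = 1.0316
2DS = 6228605.3208
EPQ = sqrt(6037535.7460) = 2457.1397

2457.1397 units


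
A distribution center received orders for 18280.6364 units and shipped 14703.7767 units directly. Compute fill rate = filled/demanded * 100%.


FR = 14703.7767 / 18280.6364 * 100 = 80.4336

80.4336%


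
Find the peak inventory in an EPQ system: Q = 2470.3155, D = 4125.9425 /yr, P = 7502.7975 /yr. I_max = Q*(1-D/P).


D/P = 0.5499
1 - D/P = 0.4501
I_max = 2470.3155 * 0.4501 = 1111.8383

1111.8383 units


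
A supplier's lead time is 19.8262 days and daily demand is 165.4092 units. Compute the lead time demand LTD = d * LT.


LTD = 165.4092 * 19.8262 = 3279.4359

3279.4359 units


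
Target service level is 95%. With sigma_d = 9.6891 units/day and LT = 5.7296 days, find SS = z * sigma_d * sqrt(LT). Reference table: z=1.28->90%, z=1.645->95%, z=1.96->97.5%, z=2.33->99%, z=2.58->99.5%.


From the table, SL = 95% corresponds to z = 1.645
sqrt(LT) = sqrt(5.7296) = 2.3937
SS = 1.645 * 9.6891 * 2.3937 = 38.1515

38.1515 units


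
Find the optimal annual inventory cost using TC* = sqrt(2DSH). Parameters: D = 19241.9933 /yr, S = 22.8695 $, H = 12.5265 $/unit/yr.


2*D*S*H = 11024692.0469
TC* = sqrt(11024692.0469) = 3320.3452

3320.3452 $/yr


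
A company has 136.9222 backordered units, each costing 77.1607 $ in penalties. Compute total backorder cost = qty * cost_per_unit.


Total = 136.9222 * 77.1607 = 10565.0128

10565.0128 $


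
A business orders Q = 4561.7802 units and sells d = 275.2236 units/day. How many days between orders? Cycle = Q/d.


Cycle = 4561.7802 / 275.2236 = 16.5748

16.5748 days


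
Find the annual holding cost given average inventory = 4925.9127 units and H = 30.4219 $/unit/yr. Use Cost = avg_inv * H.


Cost = 4925.9127 * 30.4219 = 149855.6236

149855.6236 $/yr


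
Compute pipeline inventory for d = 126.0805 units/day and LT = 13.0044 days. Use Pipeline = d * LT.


Pipeline = 126.0805 * 13.0044 = 1639.6013

1639.6013 units


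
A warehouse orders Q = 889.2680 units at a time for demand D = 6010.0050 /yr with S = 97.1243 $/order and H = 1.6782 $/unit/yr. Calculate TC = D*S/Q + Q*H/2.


Ordering cost = D*S/Q = 656.4023
Holding cost = Q*H/2 = 746.1848
TC = 656.4023 + 746.1848 = 1402.5870

1402.5870 $/yr


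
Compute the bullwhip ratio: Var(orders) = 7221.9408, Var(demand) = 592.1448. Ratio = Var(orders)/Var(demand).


BW = 7221.9408 / 592.1448 = 12.1962

12.1962


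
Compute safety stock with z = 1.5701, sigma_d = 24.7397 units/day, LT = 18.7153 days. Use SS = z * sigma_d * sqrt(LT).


sqrt(LT) = sqrt(18.7153) = 4.3261
SS = 1.5701 * 24.7397 * 4.3261 = 168.0429

168.0429 units


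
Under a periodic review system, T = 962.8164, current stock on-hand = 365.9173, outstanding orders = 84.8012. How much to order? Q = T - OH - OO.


Inventory position = OH + OO = 365.9173 + 84.8012 = 450.7185
Q = 962.8164 - 450.7185 = 512.0979

512.0979 units


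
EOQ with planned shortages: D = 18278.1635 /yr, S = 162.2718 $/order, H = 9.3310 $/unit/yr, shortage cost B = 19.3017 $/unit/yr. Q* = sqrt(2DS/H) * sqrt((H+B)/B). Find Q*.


sqrt(2DS/H) = 797.3311
sqrt((H+B)/B) = 1.2180
Q* = 797.3311 * 1.2180 = 971.1182

971.1182 units


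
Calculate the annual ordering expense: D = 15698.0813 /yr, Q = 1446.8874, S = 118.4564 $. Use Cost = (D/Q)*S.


Number of orders = D/Q = 10.8496
Cost = 10.8496 * 118.4564 = 1285.1990

1285.1990 $/yr


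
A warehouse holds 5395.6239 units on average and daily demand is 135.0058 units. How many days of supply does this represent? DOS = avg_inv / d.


DOS = 5395.6239 / 135.0058 = 39.9659

39.9659 days


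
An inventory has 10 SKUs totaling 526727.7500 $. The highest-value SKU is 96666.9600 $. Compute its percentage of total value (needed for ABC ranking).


Top item = 96666.9600
Total = 526727.7500
Percentage = 96666.9600 / 526727.7500 * 100 = 18.3524

18.3524%


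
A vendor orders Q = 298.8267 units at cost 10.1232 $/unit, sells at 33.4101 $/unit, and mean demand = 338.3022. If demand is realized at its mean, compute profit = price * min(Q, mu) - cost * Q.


Sales at mu = min(298.8267, 338.3022) = 298.8267
Revenue = 33.4101 * 298.8267 = 9983.8299
Total cost = 10.1232 * 298.8267 = 3025.0824
Profit = 9983.8299 - 3025.0824 = 6958.7475

6958.7475 $


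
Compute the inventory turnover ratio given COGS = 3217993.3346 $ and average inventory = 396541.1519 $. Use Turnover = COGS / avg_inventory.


Turnover = 3217993.3346 / 396541.1519 = 8.1152

8.1152


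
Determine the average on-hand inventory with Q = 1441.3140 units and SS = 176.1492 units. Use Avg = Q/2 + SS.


Q/2 = 720.6570
Avg = 720.6570 + 176.1492 = 896.8062

896.8062 units


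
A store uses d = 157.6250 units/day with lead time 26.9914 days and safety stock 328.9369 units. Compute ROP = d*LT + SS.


d*LT = 157.6250 * 26.9914 = 4254.5194
ROP = 4254.5194 + 328.9369 = 4583.4563

4583.4563 units


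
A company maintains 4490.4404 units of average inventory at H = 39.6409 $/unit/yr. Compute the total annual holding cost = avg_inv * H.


Cost = 4490.4404 * 39.6409 = 178005.0989

178005.0989 $/yr


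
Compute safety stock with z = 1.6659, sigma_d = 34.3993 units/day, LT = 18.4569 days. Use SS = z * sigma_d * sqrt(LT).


sqrt(LT) = sqrt(18.4569) = 4.2961
SS = 1.6659 * 34.3993 * 4.2961 = 246.1943

246.1943 units


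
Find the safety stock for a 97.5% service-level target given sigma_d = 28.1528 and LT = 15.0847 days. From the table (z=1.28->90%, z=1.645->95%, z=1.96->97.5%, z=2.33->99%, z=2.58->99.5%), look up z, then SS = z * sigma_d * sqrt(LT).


From the table, SL = 97.5% corresponds to z = 1.96
sqrt(LT) = sqrt(15.0847) = 3.8839
SS = 1.96 * 28.1528 * 3.8839 = 214.3118

214.3118 units


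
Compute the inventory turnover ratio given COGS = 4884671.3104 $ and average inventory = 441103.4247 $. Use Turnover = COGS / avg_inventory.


Turnover = 4884671.3104 / 441103.4247 = 11.0738

11.0738


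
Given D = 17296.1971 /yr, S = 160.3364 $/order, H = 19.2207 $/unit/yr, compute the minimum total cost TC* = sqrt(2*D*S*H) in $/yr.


2*D*S*H = 106606073.9985
TC* = sqrt(106606073.9985) = 10325.0217

10325.0217 $/yr


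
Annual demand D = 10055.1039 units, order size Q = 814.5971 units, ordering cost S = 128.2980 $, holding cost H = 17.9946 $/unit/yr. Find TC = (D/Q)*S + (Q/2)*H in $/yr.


Ordering cost = D*S/Q = 1583.6660
Holding cost = Q*H/2 = 7329.1745
TC = 1583.6660 + 7329.1745 = 8912.8405

8912.8405 $/yr


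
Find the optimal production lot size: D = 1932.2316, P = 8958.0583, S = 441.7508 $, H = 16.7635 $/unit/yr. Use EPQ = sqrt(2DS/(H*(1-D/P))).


1 - D/P = 1 - 0.2157 = 0.7843
H*(1-D/P) = 13.1477
2DS = 1707129.7102
EPQ = sqrt(129842.9199) = 360.3372

360.3372 units


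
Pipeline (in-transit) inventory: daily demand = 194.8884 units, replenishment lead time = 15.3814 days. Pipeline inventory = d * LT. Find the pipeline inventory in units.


Pipeline = 194.8884 * 15.3814 = 2997.6564

2997.6564 units


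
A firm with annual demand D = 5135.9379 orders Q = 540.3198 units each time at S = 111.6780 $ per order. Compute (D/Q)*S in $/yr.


Number of orders = D/Q = 9.5054
Cost = 9.5054 * 111.6780 = 1061.5404

1061.5404 $/yr


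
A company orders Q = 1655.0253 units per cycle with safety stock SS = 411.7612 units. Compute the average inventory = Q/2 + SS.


Q/2 = 827.5127
Avg = 827.5127 + 411.7612 = 1239.2739

1239.2739 units


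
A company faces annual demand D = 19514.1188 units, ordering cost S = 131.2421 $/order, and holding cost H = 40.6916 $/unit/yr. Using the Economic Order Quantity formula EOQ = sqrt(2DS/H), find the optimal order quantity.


2*D*S = 2 * 19514.1188 * 131.2421 = 5122147.8619
2*D*S/H = 125877.2784
EOQ = sqrt(125877.2784) = 354.7919

354.7919 units


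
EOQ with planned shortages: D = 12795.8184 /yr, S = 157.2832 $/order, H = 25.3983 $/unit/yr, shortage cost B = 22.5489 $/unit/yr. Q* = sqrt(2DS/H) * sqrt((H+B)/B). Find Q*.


sqrt(2DS/H) = 398.0961
sqrt((H+B)/B) = 1.4582
Q* = 398.0961 * 1.4582 = 580.5061

580.5061 units


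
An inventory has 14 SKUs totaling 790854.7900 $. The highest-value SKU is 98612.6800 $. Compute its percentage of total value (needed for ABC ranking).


Top item = 98612.6800
Total = 790854.7900
Percentage = 98612.6800 / 790854.7900 * 100 = 12.4691

12.4691%


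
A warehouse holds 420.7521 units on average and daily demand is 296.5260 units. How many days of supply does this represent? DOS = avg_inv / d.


DOS = 420.7521 / 296.5260 = 1.4189

1.4189 days


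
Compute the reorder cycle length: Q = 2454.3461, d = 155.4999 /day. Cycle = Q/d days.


Cycle = 2454.3461 / 155.4999 = 15.7836

15.7836 days


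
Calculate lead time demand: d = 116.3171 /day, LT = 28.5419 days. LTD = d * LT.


LTD = 116.3171 * 28.5419 = 3319.9110

3319.9110 units


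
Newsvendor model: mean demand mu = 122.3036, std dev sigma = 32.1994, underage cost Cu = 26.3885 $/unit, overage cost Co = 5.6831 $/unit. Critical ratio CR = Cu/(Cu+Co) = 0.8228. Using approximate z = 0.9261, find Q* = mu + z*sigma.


CR = Cu/(Cu+Co) = 26.3885/(26.3885+5.6831) = 0.8228
z = 0.9261
Q* = 122.3036 + 0.9261 * 32.1994 = 152.1235

152.1235 units


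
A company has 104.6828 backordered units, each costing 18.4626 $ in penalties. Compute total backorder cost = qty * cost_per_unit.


Total = 104.6828 * 18.4626 = 1932.7167

1932.7167 $


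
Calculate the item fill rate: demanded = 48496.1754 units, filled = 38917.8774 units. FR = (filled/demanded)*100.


FR = 38917.8774 / 48496.1754 * 100 = 80.2494

80.2494%


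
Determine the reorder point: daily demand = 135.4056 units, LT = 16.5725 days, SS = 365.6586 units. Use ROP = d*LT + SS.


d*LT = 135.4056 * 16.5725 = 2244.0093
ROP = 2244.0093 + 365.6586 = 2609.6679

2609.6679 units


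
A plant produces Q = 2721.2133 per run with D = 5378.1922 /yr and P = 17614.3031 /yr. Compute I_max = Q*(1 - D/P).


D/P = 0.3053
1 - D/P = 0.6947
I_max = 2721.2133 * 0.6947 = 1890.3426

1890.3426 units


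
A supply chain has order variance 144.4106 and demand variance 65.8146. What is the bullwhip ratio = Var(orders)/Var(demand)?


BW = 144.4106 / 65.8146 = 2.1942

2.1942


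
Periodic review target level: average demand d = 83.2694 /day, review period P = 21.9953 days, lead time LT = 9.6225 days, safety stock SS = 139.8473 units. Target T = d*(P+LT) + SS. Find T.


P + LT = 31.6178
d*(P+LT) = 83.2694 * 31.6178 = 2632.7952
T = 2632.7952 + 139.8473 = 2772.6425

2772.6425 units


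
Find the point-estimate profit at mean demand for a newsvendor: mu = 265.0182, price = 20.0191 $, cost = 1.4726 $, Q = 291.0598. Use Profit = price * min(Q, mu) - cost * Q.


Sales at mu = min(291.0598, 265.0182) = 265.0182
Revenue = 20.0191 * 265.0182 = 5305.4258
Total cost = 1.4726 * 291.0598 = 428.6147
Profit = 5305.4258 - 428.6147 = 4876.8112

4876.8112 $


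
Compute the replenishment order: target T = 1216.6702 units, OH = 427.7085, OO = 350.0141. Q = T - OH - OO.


Inventory position = OH + OO = 427.7085 + 350.0141 = 777.7226
Q = 1216.6702 - 777.7226 = 438.9476

438.9476 units


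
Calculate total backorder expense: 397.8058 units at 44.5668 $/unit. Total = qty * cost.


Total = 397.8058 * 44.5668 = 17728.9315

17728.9315 $


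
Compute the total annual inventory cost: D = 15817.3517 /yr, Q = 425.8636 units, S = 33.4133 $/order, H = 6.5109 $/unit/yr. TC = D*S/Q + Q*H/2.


Ordering cost = D*S/Q = 1241.0310
Holding cost = Q*H/2 = 1386.3777
TC = 1241.0310 + 1386.3777 = 2627.4086

2627.4086 $/yr


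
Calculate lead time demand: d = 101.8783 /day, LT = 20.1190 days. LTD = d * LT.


LTD = 101.8783 * 20.1190 = 2049.6895

2049.6895 units


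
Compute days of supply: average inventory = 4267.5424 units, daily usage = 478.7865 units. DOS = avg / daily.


DOS = 4267.5424 / 478.7865 = 8.9132

8.9132 days


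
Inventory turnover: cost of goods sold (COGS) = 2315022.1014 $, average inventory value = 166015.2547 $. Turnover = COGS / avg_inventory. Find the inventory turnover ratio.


Turnover = 2315022.1014 / 166015.2547 = 13.9446

13.9446


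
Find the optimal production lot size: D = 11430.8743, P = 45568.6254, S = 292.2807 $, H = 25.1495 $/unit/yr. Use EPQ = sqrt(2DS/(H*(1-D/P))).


1 - D/P = 1 - 0.2508 = 0.7492
H*(1-D/P) = 18.8408
2DS = 6682047.8840
EPQ = sqrt(354659.2152) = 595.5327

595.5327 units


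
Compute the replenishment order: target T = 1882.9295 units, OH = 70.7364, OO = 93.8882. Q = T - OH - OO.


Inventory position = OH + OO = 70.7364 + 93.8882 = 164.6246
Q = 1882.9295 - 164.6246 = 1718.3049

1718.3049 units


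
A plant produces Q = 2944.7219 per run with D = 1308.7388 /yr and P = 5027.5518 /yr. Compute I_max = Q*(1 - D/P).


D/P = 0.2603
1 - D/P = 0.7397
I_max = 2944.7219 * 0.7397 = 2178.1715

2178.1715 units


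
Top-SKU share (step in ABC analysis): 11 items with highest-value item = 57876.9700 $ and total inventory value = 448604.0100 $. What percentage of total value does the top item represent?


Top item = 57876.9700
Total = 448604.0100
Percentage = 57876.9700 / 448604.0100 * 100 = 12.9016

12.9016%


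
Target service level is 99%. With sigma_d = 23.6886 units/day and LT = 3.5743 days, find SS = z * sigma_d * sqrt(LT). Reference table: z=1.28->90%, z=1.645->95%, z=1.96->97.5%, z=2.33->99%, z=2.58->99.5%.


From the table, SL = 99% corresponds to z = 2.33
sqrt(LT) = sqrt(3.5743) = 1.8906
SS = 2.33 * 23.6886 * 1.8906 = 104.3496

104.3496 units


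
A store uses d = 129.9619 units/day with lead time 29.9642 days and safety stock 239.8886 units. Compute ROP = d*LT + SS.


d*LT = 129.9619 * 29.9642 = 3894.2044
ROP = 3894.2044 + 239.8886 = 4134.0930

4134.0930 units


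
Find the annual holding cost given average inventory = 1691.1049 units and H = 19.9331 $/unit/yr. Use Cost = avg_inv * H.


Cost = 1691.1049 * 19.9331 = 33708.9631

33708.9631 $/yr


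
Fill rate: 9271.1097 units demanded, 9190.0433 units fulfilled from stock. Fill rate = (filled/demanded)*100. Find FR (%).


FR = 9190.0433 / 9271.1097 * 100 = 99.1256

99.1256%


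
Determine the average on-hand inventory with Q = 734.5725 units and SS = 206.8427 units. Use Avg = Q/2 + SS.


Q/2 = 367.2862
Avg = 367.2862 + 206.8427 = 574.1290

574.1290 units


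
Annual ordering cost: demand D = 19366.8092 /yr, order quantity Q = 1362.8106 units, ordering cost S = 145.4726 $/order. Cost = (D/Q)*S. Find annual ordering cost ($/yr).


Number of orders = D/Q = 14.2109
Cost = 14.2109 * 145.4726 = 2067.3013

2067.3013 $/yr


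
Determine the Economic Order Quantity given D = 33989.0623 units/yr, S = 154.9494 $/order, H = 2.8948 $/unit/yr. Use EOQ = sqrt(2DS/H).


2*D*S = 2 * 33989.0623 * 154.9494 = 10533169.6199
2*D*S/H = 3638651.9345
EOQ = sqrt(3638651.9345) = 1907.5251

1907.5251 units


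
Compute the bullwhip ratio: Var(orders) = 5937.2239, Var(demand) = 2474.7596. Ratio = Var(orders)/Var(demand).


BW = 5937.2239 / 2474.7596 = 2.3991

2.3991


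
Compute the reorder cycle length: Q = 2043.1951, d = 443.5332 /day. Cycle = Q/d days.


Cycle = 2043.1951 / 443.5332 = 4.6066

4.6066 days


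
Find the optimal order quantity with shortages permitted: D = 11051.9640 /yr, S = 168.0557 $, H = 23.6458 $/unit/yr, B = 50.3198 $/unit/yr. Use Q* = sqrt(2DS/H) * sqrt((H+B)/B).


sqrt(2DS/H) = 396.3550
sqrt((H+B)/B) = 1.2124
Q* = 396.3550 * 1.2124 = 480.5403

480.5403 units


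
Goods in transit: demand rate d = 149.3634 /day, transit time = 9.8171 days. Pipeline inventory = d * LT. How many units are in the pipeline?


Pipeline = 149.3634 * 9.8171 = 1466.3154

1466.3154 units


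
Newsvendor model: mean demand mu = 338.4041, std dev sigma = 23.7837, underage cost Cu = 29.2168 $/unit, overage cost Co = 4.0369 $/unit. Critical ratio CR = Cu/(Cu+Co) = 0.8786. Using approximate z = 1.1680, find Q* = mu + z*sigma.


CR = Cu/(Cu+Co) = 29.2168/(29.2168+4.0369) = 0.8786
z = 1.1680
Q* = 338.4041 + 1.1680 * 23.7837 = 366.1835

366.1835 units


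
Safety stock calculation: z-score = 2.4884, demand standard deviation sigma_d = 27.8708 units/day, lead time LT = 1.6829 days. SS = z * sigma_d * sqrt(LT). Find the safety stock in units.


sqrt(LT) = sqrt(1.6829) = 1.2973
SS = 2.4884 * 27.8708 * 1.2973 = 89.9702

89.9702 units


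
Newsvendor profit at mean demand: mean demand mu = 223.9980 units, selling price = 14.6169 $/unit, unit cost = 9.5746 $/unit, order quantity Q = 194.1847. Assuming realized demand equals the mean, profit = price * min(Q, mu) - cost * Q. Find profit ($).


Sales at mu = min(194.1847, 223.9980) = 194.1847
Revenue = 14.6169 * 194.1847 = 2838.3783
Total cost = 9.5746 * 194.1847 = 1859.2408
Profit = 2838.3783 - 1859.2408 = 979.1375

979.1375 $


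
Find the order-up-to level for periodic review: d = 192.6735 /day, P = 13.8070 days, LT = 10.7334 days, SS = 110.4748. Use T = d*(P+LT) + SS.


P + LT = 24.5404
d*(P+LT) = 192.6735 * 24.5404 = 4728.2848
T = 4728.2848 + 110.4748 = 4838.7596

4838.7596 units


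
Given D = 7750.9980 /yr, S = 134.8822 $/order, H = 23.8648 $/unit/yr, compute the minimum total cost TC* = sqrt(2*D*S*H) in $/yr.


2*D*S*H = 49899944.2594
TC* = sqrt(49899944.2594) = 7063.9893

7063.9893 $/yr


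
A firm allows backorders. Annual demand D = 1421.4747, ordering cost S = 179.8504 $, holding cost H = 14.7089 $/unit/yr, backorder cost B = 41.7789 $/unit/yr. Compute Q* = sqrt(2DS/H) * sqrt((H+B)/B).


sqrt(2DS/H) = 186.4448
sqrt((H+B)/B) = 1.1628
Q* = 186.4448 * 1.1628 = 216.7949

216.7949 units


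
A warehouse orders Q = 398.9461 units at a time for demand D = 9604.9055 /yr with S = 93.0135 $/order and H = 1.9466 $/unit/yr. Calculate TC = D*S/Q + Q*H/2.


Ordering cost = D*S/Q = 2239.3649
Holding cost = Q*H/2 = 388.2942
TC = 2239.3649 + 388.2942 = 2627.6591

2627.6591 $/yr


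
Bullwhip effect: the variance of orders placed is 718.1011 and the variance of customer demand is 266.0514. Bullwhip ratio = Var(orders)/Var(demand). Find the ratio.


BW = 718.1011 / 266.0514 = 2.6991

2.6991


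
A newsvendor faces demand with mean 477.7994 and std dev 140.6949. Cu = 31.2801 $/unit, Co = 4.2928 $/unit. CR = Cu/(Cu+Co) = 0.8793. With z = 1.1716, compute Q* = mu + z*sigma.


CR = Cu/(Cu+Co) = 31.2801/(31.2801+4.2928) = 0.8793
z = 1.1716
Q* = 477.7994 + 1.1716 * 140.6949 = 642.6375

642.6375 units


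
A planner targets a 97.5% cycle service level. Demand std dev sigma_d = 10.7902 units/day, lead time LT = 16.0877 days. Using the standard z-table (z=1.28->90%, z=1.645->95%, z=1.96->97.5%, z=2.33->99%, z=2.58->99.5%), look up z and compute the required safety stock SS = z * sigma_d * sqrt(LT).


From the table, SL = 97.5% corresponds to z = 1.96
sqrt(LT) = sqrt(16.0877) = 4.0109
SS = 1.96 * 10.7902 * 4.0109 = 84.8267

84.8267 units


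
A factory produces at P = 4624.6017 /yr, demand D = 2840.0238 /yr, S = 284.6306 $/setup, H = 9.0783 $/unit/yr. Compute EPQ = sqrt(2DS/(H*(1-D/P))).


1 - D/P = 1 - 0.6141 = 0.3859
H*(1-D/P) = 3.5032
2DS = 1616715.3564
EPQ = sqrt(461495.9109) = 679.3349

679.3349 units


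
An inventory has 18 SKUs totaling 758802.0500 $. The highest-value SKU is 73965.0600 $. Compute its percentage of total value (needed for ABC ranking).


Top item = 73965.0600
Total = 758802.0500
Percentage = 73965.0600 / 758802.0500 * 100 = 9.7476

9.7476%


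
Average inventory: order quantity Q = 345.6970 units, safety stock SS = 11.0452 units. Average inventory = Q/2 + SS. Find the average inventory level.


Q/2 = 172.8485
Avg = 172.8485 + 11.0452 = 183.8937

183.8937 units


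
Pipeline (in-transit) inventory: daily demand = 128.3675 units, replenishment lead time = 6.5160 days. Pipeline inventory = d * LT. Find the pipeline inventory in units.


Pipeline = 128.3675 * 6.5160 = 836.4426

836.4426 units


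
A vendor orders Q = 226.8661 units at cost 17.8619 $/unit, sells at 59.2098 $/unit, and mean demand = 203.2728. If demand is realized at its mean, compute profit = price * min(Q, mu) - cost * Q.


Sales at mu = min(226.8661, 203.2728) = 203.2728
Revenue = 59.2098 * 203.2728 = 12035.7418
Total cost = 17.8619 * 226.8661 = 4052.2596
Profit = 12035.7418 - 4052.2596 = 7983.4822

7983.4822 $


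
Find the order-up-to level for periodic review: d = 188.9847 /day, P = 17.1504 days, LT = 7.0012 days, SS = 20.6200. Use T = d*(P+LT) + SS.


P + LT = 24.1516
d*(P+LT) = 188.9847 * 24.1516 = 4564.2829
T = 4564.2829 + 20.6200 = 4584.9029

4584.9029 units


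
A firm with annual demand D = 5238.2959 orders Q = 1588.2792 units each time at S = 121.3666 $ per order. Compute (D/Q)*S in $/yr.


Number of orders = D/Q = 3.2981
Cost = 3.2981 * 121.3666 = 400.2786

400.2786 $/yr


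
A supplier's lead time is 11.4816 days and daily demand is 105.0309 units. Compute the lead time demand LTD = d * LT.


LTD = 105.0309 * 11.4816 = 1205.9228

1205.9228 units


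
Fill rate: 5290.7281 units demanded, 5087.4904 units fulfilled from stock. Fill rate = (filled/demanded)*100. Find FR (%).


FR = 5087.4904 / 5290.7281 * 100 = 96.1586

96.1586%


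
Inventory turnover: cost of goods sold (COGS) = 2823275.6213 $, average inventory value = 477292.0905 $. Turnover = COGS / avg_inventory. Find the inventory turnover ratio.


Turnover = 2823275.6213 / 477292.0905 = 5.9152

5.9152


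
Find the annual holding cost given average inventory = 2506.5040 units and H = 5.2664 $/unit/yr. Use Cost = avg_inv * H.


Cost = 2506.5040 * 5.2664 = 13200.2527

13200.2527 $/yr


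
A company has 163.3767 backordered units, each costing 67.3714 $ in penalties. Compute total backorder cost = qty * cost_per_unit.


Total = 163.3767 * 67.3714 = 11006.9170

11006.9170 $


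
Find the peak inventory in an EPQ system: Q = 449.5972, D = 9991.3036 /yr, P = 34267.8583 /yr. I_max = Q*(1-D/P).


D/P = 0.2916
1 - D/P = 0.7084
I_max = 449.5972 * 0.7084 = 318.5105

318.5105 units


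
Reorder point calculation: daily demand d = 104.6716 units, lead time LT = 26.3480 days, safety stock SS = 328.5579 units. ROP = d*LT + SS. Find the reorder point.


d*LT = 104.6716 * 26.3480 = 2757.8873
ROP = 2757.8873 + 328.5579 = 3086.4452

3086.4452 units


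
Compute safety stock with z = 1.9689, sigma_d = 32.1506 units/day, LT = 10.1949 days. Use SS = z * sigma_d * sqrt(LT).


sqrt(LT) = sqrt(10.1949) = 3.1929
SS = 1.9689 * 32.1506 * 3.1929 = 202.1176

202.1176 units


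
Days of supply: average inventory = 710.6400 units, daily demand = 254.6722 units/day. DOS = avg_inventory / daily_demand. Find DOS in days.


DOS = 710.6400 / 254.6722 = 2.7904

2.7904 days


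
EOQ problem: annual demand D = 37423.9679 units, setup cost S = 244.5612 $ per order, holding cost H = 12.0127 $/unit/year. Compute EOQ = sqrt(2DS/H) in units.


2*D*S = 2 * 37423.9679 * 244.5612 = 18304900.9968
2*D*S/H = 1523795.7326
EOQ = sqrt(1523795.7326) = 1234.4212

1234.4212 units


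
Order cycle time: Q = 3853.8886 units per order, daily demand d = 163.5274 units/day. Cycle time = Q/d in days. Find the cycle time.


Cycle = 3853.8886 / 163.5274 = 23.5672

23.5672 days


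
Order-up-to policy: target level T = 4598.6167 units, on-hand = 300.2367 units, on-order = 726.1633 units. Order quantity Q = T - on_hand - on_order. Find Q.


Inventory position = OH + OO = 300.2367 + 726.1633 = 1026.4000
Q = 4598.6167 - 1026.4000 = 3572.2167

3572.2167 units


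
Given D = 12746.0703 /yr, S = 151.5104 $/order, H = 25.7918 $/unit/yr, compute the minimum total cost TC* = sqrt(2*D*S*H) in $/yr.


2*D*S*H = 99616298.9541
TC* = sqrt(99616298.9541) = 9980.7965

9980.7965 $/yr


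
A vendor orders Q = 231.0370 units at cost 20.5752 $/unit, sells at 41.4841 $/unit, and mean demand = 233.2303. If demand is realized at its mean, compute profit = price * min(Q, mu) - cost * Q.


Sales at mu = min(231.0370, 233.2303) = 231.0370
Revenue = 41.4841 * 231.0370 = 9584.3620
Total cost = 20.5752 * 231.0370 = 4753.6325
Profit = 9584.3620 - 4753.6325 = 4830.7295

4830.7295 $


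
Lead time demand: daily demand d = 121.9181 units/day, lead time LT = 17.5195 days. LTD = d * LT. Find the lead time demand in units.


LTD = 121.9181 * 17.5195 = 2135.9442

2135.9442 units


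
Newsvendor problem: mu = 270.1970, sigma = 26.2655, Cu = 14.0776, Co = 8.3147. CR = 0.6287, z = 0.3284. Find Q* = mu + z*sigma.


CR = Cu/(Cu+Co) = 14.0776/(14.0776+8.3147) = 0.6287
z = 0.3284
Q* = 270.1970 + 0.3284 * 26.2655 = 278.8226

278.8226 units


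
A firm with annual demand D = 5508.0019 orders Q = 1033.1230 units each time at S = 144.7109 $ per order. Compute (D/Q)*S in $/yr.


Number of orders = D/Q = 5.3314
Cost = 5.3314 * 144.7109 = 771.5131

771.5131 $/yr


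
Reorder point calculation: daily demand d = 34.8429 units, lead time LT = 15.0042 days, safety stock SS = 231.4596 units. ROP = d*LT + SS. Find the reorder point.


d*LT = 34.8429 * 15.0042 = 522.7898
ROP = 522.7898 + 231.4596 = 754.2494

754.2494 units


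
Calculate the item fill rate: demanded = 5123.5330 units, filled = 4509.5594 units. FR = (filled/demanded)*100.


FR = 4509.5594 / 5123.5330 * 100 = 88.0166

88.0166%


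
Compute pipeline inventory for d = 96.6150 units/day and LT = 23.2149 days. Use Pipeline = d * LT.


Pipeline = 96.6150 * 23.2149 = 2242.9076

2242.9076 units


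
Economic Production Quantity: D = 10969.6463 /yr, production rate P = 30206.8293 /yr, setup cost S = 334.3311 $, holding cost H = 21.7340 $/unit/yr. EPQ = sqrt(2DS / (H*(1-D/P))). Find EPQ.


1 - D/P = 1 - 0.3632 = 0.6368
H*(1-D/P) = 13.8413
2DS = 7334987.8282
EPQ = sqrt(529935.9713) = 727.9670

727.9670 units


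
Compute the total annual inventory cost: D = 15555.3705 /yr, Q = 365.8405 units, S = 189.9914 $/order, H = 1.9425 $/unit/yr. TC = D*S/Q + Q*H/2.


Ordering cost = D*S/Q = 8078.3473
Holding cost = Q*H/2 = 355.3226
TC = 8078.3473 + 355.3226 = 8433.6699

8433.6699 $/yr


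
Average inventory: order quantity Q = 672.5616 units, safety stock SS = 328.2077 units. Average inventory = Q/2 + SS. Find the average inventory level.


Q/2 = 336.2808
Avg = 336.2808 + 328.2077 = 664.4885

664.4885 units


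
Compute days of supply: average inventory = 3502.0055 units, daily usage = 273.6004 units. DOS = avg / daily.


DOS = 3502.0055 / 273.6004 = 12.7997

12.7997 days


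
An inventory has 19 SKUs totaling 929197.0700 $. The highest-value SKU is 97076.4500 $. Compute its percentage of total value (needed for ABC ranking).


Top item = 97076.4500
Total = 929197.0700
Percentage = 97076.4500 / 929197.0700 * 100 = 10.4473

10.4473%


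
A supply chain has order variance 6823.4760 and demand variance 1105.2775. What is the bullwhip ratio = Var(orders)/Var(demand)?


BW = 6823.4760 / 1105.2775 = 6.1735

6.1735


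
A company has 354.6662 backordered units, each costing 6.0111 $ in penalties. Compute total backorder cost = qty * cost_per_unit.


Total = 354.6662 * 6.0111 = 2131.9340

2131.9340 $


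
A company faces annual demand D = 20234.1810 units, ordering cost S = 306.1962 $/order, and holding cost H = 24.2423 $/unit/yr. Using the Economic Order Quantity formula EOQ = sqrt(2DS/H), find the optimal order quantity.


2*D*S = 2 * 20234.1810 * 306.1962 = 12391258.6646
2*D*S/H = 511142.0395
EOQ = sqrt(511142.0395) = 714.9420

714.9420 units


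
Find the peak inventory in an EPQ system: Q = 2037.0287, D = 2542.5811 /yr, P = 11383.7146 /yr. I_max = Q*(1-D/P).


D/P = 0.2234
1 - D/P = 0.7766
I_max = 2037.0287 * 0.7766 = 1582.0533

1582.0533 units


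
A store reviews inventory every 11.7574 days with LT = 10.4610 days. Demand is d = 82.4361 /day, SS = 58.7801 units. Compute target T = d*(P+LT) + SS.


P + LT = 22.2184
d*(P+LT) = 82.4361 * 22.2184 = 1831.5982
T = 1831.5982 + 58.7801 = 1890.3783

1890.3783 units


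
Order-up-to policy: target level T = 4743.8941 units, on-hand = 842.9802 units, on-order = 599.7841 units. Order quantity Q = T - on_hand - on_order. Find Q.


Inventory position = OH + OO = 842.9802 + 599.7841 = 1442.7643
Q = 4743.8941 - 1442.7643 = 3301.1298

3301.1298 units


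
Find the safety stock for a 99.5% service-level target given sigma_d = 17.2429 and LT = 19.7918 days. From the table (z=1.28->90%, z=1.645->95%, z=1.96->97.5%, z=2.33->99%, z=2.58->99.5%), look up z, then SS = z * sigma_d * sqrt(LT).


From the table, SL = 99.5% corresponds to z = 2.58
sqrt(LT) = sqrt(19.7918) = 4.4488
SS = 2.58 * 17.2429 * 4.4488 = 197.9122

197.9122 units


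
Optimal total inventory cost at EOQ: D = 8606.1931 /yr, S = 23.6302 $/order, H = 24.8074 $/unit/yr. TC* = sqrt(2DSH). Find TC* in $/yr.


2*D*S*H = 10089966.6017
TC* = sqrt(10089966.6017) = 3176.4708

3176.4708 $/yr


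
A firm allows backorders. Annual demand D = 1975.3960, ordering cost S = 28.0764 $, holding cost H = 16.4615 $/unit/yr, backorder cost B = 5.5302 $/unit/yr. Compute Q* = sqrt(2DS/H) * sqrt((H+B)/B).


sqrt(2DS/H) = 82.0877
sqrt((H+B)/B) = 1.9942
Q* = 82.0877 * 1.9942 = 163.6956

163.6956 units


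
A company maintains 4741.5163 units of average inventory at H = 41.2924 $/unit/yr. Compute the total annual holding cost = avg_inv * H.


Cost = 4741.5163 * 41.2924 = 195788.5877

195788.5877 $/yr


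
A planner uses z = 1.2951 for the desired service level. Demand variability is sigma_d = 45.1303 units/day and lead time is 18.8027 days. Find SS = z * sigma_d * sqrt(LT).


sqrt(LT) = sqrt(18.8027) = 4.3362
SS = 1.2951 * 45.1303 * 4.3362 = 253.4438

253.4438 units


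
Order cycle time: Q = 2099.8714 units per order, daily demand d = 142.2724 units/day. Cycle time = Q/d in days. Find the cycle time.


Cycle = 2099.8714 / 142.2724 = 14.7595

14.7595 days


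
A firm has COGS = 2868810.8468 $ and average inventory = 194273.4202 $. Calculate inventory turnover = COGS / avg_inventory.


Turnover = 2868810.8468 / 194273.4202 = 14.7669

14.7669


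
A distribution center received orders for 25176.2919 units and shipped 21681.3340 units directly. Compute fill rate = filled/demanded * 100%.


FR = 21681.3340 / 25176.2919 * 100 = 86.1181

86.1181%


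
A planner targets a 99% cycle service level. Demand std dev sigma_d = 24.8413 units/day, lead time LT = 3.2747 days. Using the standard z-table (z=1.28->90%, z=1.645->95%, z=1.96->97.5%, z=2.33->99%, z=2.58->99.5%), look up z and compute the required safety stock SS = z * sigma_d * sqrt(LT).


From the table, SL = 99% corresponds to z = 2.33
sqrt(LT) = sqrt(3.2747) = 1.8096
SS = 2.33 * 24.8413 * 1.8096 = 104.7408

104.7408 units


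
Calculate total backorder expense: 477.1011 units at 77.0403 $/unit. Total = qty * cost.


Total = 477.1011 * 77.0403 = 36756.0119

36756.0119 $


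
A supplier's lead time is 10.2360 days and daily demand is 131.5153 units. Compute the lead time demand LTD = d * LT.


LTD = 131.5153 * 10.2360 = 1346.1906

1346.1906 units


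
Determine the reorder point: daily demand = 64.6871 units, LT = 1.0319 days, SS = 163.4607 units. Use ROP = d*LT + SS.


d*LT = 64.6871 * 1.0319 = 66.7506
ROP = 66.7506 + 163.4607 = 230.2113

230.2113 units


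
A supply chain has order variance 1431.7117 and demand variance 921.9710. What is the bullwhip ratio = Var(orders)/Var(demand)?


BW = 1431.7117 / 921.9710 = 1.5529

1.5529


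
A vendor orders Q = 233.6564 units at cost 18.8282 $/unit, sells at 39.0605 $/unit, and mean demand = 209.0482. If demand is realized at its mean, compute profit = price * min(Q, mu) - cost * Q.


Sales at mu = min(233.6564, 209.0482) = 209.0482
Revenue = 39.0605 * 209.0482 = 8165.5272
Total cost = 18.8282 * 233.6564 = 4399.3294
Profit = 8165.5272 - 4399.3294 = 3766.1978

3766.1978 $


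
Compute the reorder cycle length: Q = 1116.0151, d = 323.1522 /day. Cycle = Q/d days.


Cycle = 1116.0151 / 323.1522 = 3.4535

3.4535 days


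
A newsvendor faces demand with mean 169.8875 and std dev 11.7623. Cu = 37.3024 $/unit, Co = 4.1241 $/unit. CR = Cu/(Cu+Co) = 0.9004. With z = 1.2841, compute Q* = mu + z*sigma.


CR = Cu/(Cu+Co) = 37.3024/(37.3024+4.1241) = 0.9004
z = 1.2841
Q* = 169.8875 + 1.2841 * 11.7623 = 184.9915

184.9915 units


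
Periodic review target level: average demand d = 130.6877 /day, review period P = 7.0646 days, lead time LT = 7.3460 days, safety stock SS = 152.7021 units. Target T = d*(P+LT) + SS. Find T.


P + LT = 14.4106
d*(P+LT) = 130.6877 * 14.4106 = 1883.2882
T = 1883.2882 + 152.7021 = 2035.9903

2035.9903 units


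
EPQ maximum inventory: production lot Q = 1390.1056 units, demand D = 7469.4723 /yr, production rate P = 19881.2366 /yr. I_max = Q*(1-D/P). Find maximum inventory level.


D/P = 0.3757
1 - D/P = 0.6243
I_max = 1390.1056 * 0.6243 = 867.8365

867.8365 units


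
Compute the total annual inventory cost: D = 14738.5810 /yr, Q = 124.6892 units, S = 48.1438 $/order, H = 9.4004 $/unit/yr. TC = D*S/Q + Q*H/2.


Ordering cost = D*S/Q = 5690.7198
Holding cost = Q*H/2 = 586.0642
TC = 5690.7198 + 586.0642 = 6276.7840

6276.7840 $/yr


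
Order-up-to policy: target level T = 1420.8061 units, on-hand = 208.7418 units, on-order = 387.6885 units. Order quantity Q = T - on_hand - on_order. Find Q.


Inventory position = OH + OO = 208.7418 + 387.6885 = 596.4303
Q = 1420.8061 - 596.4303 = 824.3758

824.3758 units
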